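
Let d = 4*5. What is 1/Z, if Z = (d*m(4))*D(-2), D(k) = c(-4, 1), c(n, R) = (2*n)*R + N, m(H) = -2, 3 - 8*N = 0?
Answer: 1/305 ≈ 0.0032787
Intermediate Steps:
N = 3/8 (N = 3/8 - ⅛*0 = 3/8 + 0 = 3/8 ≈ 0.37500)
d = 20
c(n, R) = 3/8 + 2*R*n (c(n, R) = (2*n)*R + 3/8 = 2*R*n + 3/8 = 3/8 + 2*R*n)
D(k) = -61/8 (D(k) = 3/8 + 2*1*(-4) = 3/8 - 8 = -61/8)
Z = 305 (Z = (20*(-2))*(-61/8) = -40*(-61/8) = 305)
1/Z = 1/305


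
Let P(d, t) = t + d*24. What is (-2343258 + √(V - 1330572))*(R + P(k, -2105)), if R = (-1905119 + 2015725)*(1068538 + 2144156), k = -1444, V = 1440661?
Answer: -832660786310946174 + 355343195803*√110089 ≈ -8.3254e+17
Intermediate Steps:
P(d, t) = t + 24*d
R = 355343232564 (R = 110606*3212694 = 355343232564)
(-2343258 + √(V - 1330572))*(R + P(k, -2105)) = (-2343258 + √(1440661 - 1330572))*(355343232564 + (-2105 + 24*(-1444))) = (-2343258 + √110089)*(355343232564 + (-2105 - 34656)) = (-2343258 + √110089)*(355343232564 - 36761) = (-2343258 + √110089)*355343195803 = -832660786310946174 + 355343195803*√110089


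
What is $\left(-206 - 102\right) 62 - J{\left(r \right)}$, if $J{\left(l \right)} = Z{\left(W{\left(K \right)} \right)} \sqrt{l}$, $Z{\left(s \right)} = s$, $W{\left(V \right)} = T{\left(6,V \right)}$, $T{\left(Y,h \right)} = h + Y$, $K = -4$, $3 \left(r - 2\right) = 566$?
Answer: $-19096 - \frac{4 \sqrt{429}}{3} \approx -19124.0$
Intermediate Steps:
$r = \frac{572}{3}$ ($r = 2 + \frac{1}{3} \cdot 566 = 2 + \frac{566}{3} = \frac{572}{3} \approx 190.67$)
$T{\left(Y,h \right)} = Y + h$
$W{\left(V \right)} = 6 + V$
$J{\left(l \right)} = 2 \sqrt{l}$ ($J{\left(l \right)} = \left(6 - 4\right) \sqrt{l} = 2 \sqrt{l}$)
$\left(-206 - 102\right) 62 - J{\left(r \right)} = \left(-206 - 102\right) 62 - 2 \sqrt{\frac{572}{3}} = \left(-308\right) 62 - 2 \frac{2 \sqrt{429}}{3} = -19096 - \frac{4 \sqrt{429}}{3}$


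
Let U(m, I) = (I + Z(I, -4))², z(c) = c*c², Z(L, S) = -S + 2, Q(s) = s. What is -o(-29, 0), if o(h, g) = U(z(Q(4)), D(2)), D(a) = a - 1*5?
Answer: -9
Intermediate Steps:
D(a) = -5 + a (D(a) = a - 5 = -5 + a)
Z(L, S) = 2 - S
z(c) = c³
U(m, I) = (6 + I)² (U(m, I) = (I + (2 - 1*(-4)))² = (I + (2 + 4))² = (I + 6)² = (6 + I)²)
o(h, g) = 9 (o(h, g) = (6 + (-5 + 2))² = (6 - 3)² = 3² = 9)
-o(-29, 0) = -1*9 = -9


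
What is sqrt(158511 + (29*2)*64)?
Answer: sqrt(162223) ≈ 402.77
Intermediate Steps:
sqrt(158511 + (29*2)*64) = sqrt(158511 + 58*64) = sqrt(158511 + 3712) = sqrt(162223)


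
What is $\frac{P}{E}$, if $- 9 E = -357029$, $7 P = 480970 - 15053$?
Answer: $\frac{4193253}{2499203} \approx 1.6778$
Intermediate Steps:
$P = \frac{465917}{7}$ ($P = \frac{480970 - 15053}{7} = \frac{1}{7} \cdot 465917 = \frac{465917}{7} \approx 66560.0$)
$E = \frac{357029}{9}$ ($E = \left(- \frac{1}{9}\right) \left(-357029\right) = \frac{357029}{9} \approx 39670.0$)
$\frac{P}{E} = \frac{465917}{7 \cdot \frac{357029}{9}} = \frac{465917}{7} \cdot \frac{9}{357029} = \frac{4193253}{2499203}$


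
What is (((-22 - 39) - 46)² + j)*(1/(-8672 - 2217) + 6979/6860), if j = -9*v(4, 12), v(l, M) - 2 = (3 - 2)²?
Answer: 61994920983/5335610 ≈ 11619.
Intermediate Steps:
v(l, M) = 3 (v(l, M) = 2 + (3 - 2)² = 2 + 1² = 2 + 1 = 3)
j = -27 (j = -9*3 = -27)
(((-22 - 39) - 46)² + j)*(1/(-8672 - 2217) + 6979/6860) = (((-22 - 39) - 46)² - 27)*(1/(-8672 - 2217) + 6979/6860) = ((-61 - 46)² - 27)*(1/(-10889) + 6979*(1/6860)) = ((-107)² - 27)*(-1/10889 + 997/980) = (11449 - 27)*(10855353/10671220) = 11422*(10855353/10671220) = 61994920983/5335610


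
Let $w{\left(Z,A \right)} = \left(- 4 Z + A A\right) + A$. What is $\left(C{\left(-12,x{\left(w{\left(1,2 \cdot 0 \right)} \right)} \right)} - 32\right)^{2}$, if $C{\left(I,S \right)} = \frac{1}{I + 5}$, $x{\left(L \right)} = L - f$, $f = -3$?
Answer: $\frac{50625}{49} \approx 1033.2$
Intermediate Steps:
$w{\left(Z,A \right)} = A + A^{2} - 4 Z$ ($w{\left(Z,A \right)} = \left(- 4 Z + A^{2}\right) + A = \left(A^{2} - 4 Z\right) + A = A + A^{2} - 4 Z$)
$x{\left(L \right)} = 3 + L$ ($x{\left(L \right)} = L - -3 = L + 3 = 3 + L$)
$C{\left(I,S \right)} = \frac{1}{5 + I}$
$\left(C{\left(-12,x{\left(w{\left(1,2 \cdot 0 \right)} \right)} \right)} - 32\right)^{2} = \left(\frac{1}{5 - 12} - 32\right)^{2} = \left(\frac{1}{-7} - 32\right)^{2} = \left(- \frac{1}{7} - 32\right)^{2} = \left(- \frac{225}{7}\right)^{2} = \frac{50625}{49}$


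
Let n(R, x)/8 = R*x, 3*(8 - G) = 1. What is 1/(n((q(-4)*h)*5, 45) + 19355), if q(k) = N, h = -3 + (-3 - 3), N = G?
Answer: -1/104845 ≈ -9.5379e-6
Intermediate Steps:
G = 23/3 (G = 8 - ⅓*1 = 8 - ⅓ = 23/3 ≈ 7.6667)
N = 23/3 ≈ 7.6667
h = -9 (h = -3 - 6 = -9)
q(k) = 23/3
n(R, x) = 8*R*x (n(R, x) = 8*(R*x) = 8*R*x)
1/(n((q(-4)*h)*5, 45) + 19355) = 1/(8*(((23/3)*(-9))*5)*45 + 19355) = 1/(8*(-69*5)*45 + 19355) = 1/(8*(-345)*45 + 19355) = 1/(-124200 + 19355) = 1/(-104845) = -1/104845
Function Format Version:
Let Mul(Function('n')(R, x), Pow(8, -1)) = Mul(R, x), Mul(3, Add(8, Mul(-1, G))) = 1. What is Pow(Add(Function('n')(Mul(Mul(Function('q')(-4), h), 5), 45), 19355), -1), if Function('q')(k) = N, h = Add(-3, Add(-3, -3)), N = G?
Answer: Rational(-1, 104845) ≈ -9.5379e-6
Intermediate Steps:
G = Rational(23, 3) (G = Add(8, Mul(Rational(-1, 3), 1)) = Add(8, Rational(-1, 3)) = Rational(23, 3) ≈ 7.6667)
N = Rational(23, 3) ≈ 7.6667
h = -9 (h = Add(-3, -6) = -9)
Function('q')(k) = Rational(23, 3)
Function('n')(R, x) = Mul(8, R, x) (Function('n')(R, x) = Mul(8, Mul(R, x)) = Mul(8, R, x))
Pow(Add(Function('n')(Mul(Mul(Function('q')(-4), h), 5), 45), 19355), -1) = Pow(Add(Mul(8, Mul(Mul(Rational(23, 3), -9), 5), 45), 19355), -1) = Pow(Add(Mul(8, Mul(-69, 5), 45), 19355), -1) = Pow(Add(Mul(8, -345, 45), 19355), -1) = Pow(Add(-124200, 19355), -1) = Pow(-104845, -1) = Rational(-1, 104845)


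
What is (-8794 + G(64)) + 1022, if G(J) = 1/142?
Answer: -1103623/142 ≈ -7772.0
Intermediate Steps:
G(J) = 1/142
(-8794 + G(64)) + 1022 = (-8794 + 1/142) + 1022 = -1248747/142 + 1022 = -1103623/142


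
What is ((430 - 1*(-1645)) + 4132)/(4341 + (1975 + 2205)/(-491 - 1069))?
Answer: 484146/338389 ≈ 1.4307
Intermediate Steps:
((430 - 1*(-1645)) + 4132)/(4341 + (1975 + 2205)/(-491 - 1069)) = ((430 + 1645) + 4132)/(4341 + 4180/(-1560)) = (2075 + 4132)/(4341 + 4180*(-1/1560)) = 6207/(4341 - 209/78) = 6207/(338389/78) = 6207*(78/338389) = 484146/338389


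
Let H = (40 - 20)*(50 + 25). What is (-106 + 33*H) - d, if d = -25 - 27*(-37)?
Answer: 48420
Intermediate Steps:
H = 1500 (H = 20*75 = 1500)
d = 974 (d = -25 + 999 = 974)
(-106 + 33*H) - d = (-106 + 33*1500) - 1*974 = (-106 + 49500) - 974 = 49394 - 974 = 48420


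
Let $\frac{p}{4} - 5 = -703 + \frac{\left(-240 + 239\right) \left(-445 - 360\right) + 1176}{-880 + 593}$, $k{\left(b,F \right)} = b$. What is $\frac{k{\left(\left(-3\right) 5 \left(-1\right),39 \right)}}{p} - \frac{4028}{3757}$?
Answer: $- \frac{467963467}{434324228} \approx -1.0775$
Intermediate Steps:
$p = - \frac{115604}{41}$ ($p = 20 + 4 \left(-703 + \frac{\left(-240 + 239\right) \left(-445 - 360\right) + 1176}{-880 + 593}\right) = 20 + 4 \left(-703 + \frac{\left(-1\right) \left(-805\right) + 1176}{-287}\right) = 20 + 4 \left(-703 + \left(805 + 1176\right) \left(- \frac{1}{287}\right)\right) = 20 + 4 \left(-703 + 1981 \left(- \frac{1}{287}\right)\right) = 20 + 4 \left(-703 - \frac{283}{41}\right) = 20 + 4 \left(- \frac{29106}{41}\right) = 20 - \frac{116424}{41} = - \frac{115604}{41} \approx -2819.6$)
$\frac{k{\left(\left(-3\right) 5 \left(-1\right),39 \right)}}{p} - \frac{4028}{3757} = \frac{\left(-3\right) 5 \left(-1\right)}{- \frac{115604}{41}} - \frac{4028}{3757} = \left(-15\right) \left(-1\right) \left(- \frac{41}{115604}\right) - \frac{4028}{3757} = 15 \left(- \frac{41}{115604}\right) - \frac{4028}{3757} = - \frac{615}{115604} - \frac{4028}{3757} = - \frac{467963467}{434324228}$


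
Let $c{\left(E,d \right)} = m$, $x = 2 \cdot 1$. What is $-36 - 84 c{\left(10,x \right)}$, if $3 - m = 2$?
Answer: $-120$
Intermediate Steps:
$x = 2$
$m = 1$ ($m = 3 - 2 = 1$)
$c{\left(E,d \right)} = 1$
$-36 - 84 c{\left(10,x \right)} = -36 - 84 = -120$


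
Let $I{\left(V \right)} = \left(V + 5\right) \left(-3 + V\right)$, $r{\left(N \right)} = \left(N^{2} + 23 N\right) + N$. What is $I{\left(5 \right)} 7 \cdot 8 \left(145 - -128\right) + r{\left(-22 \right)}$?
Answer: $305716$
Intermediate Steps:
$r{\left(N \right)} = N^{2} + 24 N$
$I{\left(V \right)} = \left(-3 + V\right) \left(5 + V\right)$ ($I{\left(V \right)} = \left(5 + V\right) \left(-3 + V\right) = \left(-3 + V\right) \left(5 + V\right)$)
$I{\left(5 \right)} 7 \cdot 8 \left(145 - -128\right) + r{\left(-22 \right)} = \left(-15 + 5^{2} + 2 \cdot 5\right) 7 \cdot 8 \left(145 - -128\right) - 22 \left(24 - 22\right) = \left(-15 + 25 + 10\right) 7 \cdot 8 \left(145 + 128\right) - 44 = 20 \cdot 7 \cdot 8 \cdot 273 - 44 = 140 \cdot 8 \cdot 273 - 44 = 1120 \cdot 273 - 44 = 305760 - 44 = 305716$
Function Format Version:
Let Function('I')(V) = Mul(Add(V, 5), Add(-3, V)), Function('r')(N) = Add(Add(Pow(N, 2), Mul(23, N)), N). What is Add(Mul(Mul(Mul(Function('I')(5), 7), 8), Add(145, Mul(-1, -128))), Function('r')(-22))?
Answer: 305716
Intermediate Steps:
Function('r')(N) = Add(Pow(N, 2), Mul(24, N))
Function('I')(V) = Mul(Add(-3, V), Add(5, V)) (Function('I')(V) = Mul(Add(5, V), Add(-3, V)) = Mul(Add(-3, V), Add(5, V)))
Add(Mul(Mul(Mul(Function('I')(5), 7), 8), Add(145, Mul(-1, -128))), Function('r')(-22)) = Add(Mul(Mul(Mul(Add(-15, Pow(5, 2), Mul(2, 5)), 7), 8), Add(145, Mul(-1, -128))), Mul(-22, Add(24, -22))) = Add(Mul(Mul(Mul(Add(-15, 25, 10), 7), 8), Add(145, 128)), Mul(-22, 2)) = Add(Mul(Mul(Mul(20, 7), 8), 273), -44) = Add(Mul(Mul(140, 8), 273), -44) = Add(Mul(1120, 273), -44) = Add(305760, -44) = 305716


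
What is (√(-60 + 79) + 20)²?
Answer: (20 + √19)² ≈ 593.36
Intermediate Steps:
(√(-60 + 79) + 20)² = (√19 + 20)² = (20 + √19)²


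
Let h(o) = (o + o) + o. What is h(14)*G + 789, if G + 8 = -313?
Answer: -12693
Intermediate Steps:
G = -321 (G = -8 - 313 = -321)
h(o) = 3*o (h(o) = 2*o + o = 3*o)
h(14)*G + 789 = (3*14)*(-321) + 789 = 42*(-321) + 789 = -13482 + 789 = -12693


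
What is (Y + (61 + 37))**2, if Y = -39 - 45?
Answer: 196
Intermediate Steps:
Y = -84
(Y + (61 + 37))**2 = (-84 + (61 + 37))**2 = (-84 + 98)**2 = 14**2 = 196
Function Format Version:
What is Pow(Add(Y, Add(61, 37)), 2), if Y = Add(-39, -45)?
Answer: 196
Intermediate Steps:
Y = -84
Pow(Add(Y, Add(61, 37)), 2) = Pow(Add(-84, Add(61, 37)), 2) = Pow(Add(-84, 98), 2) = Pow(14, 2) = 196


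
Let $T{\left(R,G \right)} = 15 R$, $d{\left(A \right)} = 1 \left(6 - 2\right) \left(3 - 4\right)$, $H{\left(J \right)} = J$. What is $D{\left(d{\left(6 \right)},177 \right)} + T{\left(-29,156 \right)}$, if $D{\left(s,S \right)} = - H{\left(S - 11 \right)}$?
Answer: $-601$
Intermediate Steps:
$d{\left(A \right)} = -4$ ($d{\left(A \right)} = 1 \cdot 4 \left(-1\right) = 4 \left(-1\right) = -4$)
$D{\left(s,S \right)} = 11 - S$ ($D{\left(s,S \right)} = - (S - 11) = - (-11 + S) = 11 - S$)
$D{\left(d{\left(6 \right)},177 \right)} + T{\left(-29,156 \right)} = \left(11 - 177\right) + 15 \left(-29\right) = \left(11 - 177\right) - 435 = -166 - 435 = -601$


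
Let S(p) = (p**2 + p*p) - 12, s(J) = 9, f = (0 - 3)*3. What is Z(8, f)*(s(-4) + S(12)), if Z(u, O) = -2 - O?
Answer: 1995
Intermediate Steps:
f = -9 (f = -3*3 = -9)
S(p) = -12 + 2*p**2 (S(p) = (p**2 + p**2) - 12 = 2*p**2 - 12 = -12 + 2*p**2)
Z(8, f)*(s(-4) + S(12)) = (-2 - 1*(-9))*(9 + (-12 + 2*12**2)) = (-2 + 9)*(9 + (-12 + 2*144)) = 7*(9 + (-12 + 288)) = 7*(9 + 276) = 7*285 = 1995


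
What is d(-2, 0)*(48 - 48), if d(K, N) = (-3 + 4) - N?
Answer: 0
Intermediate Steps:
d(K, N) = 1 - N
d(-2, 0)*(48 - 48) = (1 - 1*0)*(48 - 48) = (1 + 0)*0 = 1*0 = 0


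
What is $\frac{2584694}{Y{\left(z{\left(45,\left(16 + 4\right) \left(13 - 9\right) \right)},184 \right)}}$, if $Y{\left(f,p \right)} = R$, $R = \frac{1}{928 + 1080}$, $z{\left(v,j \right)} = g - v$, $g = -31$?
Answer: $5190065552$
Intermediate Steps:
$z{\left(v,j \right)} = -31 - v$
$R = \frac{1}{2008} \approx 0.00049801$
$Y{\left(f,p \right)} = \frac{1}{2008}$
$\frac{2584694}{Y{\left(z{\left(45,\left(16 + 4\right) \left(13 - 9\right) \right)},184 \right)}} = 2584694 \frac{1}{\frac{1}{2008}} = 2584694 \cdot 2008 = 5190065552$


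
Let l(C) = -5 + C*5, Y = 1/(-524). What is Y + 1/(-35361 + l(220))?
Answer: -17395/8977692 ≈ -0.0019376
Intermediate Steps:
Y = -1/524 ≈ -0.0019084
l(C) = -5 + 5*C
Y + 1/(-35361 + l(220)) = -1/524 + 1/(-35361 + (-5 + 5*220)) = -1/524 + 1/(-35361 + (-5 + 1100)) = -1/524 + 1/(-35361 + 1095) = -1/524 + 1/(-34266) = -1/524 - 1/34266 = -17395/8977692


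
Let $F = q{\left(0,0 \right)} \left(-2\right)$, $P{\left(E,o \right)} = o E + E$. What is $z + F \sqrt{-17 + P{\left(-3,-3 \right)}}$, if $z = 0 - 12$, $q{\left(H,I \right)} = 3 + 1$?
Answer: $-12 - 8 i \sqrt{11} \approx -12.0 - 26.533 i$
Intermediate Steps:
$P{\left(E,o \right)} = E + E o$ ($P{\left(E,o \right)} = E o + E = E + E o$)
$q{\left(H,I \right)} = 4$
$z = -12$ ($z = 0 - 12 = -12$)
$F = -8$ ($F = 4 \left(-2\right) = -8$)
$z + F \sqrt{-17 + P{\left(-3,-3 \right)}} = -12 - 8 \sqrt{-17 - 3 \left(1 - 3\right)} = -12 - 8 \sqrt{-17 - -6} = -12 - 8 \sqrt{-17 + 6} = -12 - 8 \sqrt{-11} = -12 - 8 i \sqrt{11}$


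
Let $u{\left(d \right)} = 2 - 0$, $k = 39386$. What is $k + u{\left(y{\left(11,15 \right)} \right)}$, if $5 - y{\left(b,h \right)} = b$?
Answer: $39388$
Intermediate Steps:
$y{\left(b,h \right)} = 5 - b$
$u{\left(d \right)} = 2$ ($u{\left(d \right)} = 2 + 0 = 2$)
$k + u{\left(y{\left(11,15 \right)} \right)} = 39386 + 2 = 39388$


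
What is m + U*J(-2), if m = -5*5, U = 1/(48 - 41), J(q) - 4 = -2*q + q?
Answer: -169/7 ≈ -24.143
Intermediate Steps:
J(q) = 4 - q (J(q) = 4 + (-2*q + q) = 4 - q)
U = ⅐ (U = 1/7 = ⅐ ≈ 0.14286)
m = -25
m + U*J(-2) = -25 + (4 - 1*(-2))/7 = -25 + (4 + 2)/7 = -25 + (⅐)*6 = -25 + 6/7 = -169/7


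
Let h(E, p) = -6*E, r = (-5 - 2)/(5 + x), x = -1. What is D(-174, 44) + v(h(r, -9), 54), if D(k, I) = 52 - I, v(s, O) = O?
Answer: 62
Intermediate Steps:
r = -7/4 (r = (-5 - 2)/(5 - 1) = -7/4 ≈ -1.7500)
D(-174, 44) + v(h(r, -9), 54) = (52 - 1*44) + 54 = (52 - 44) + 54 = 8 + 54 = 62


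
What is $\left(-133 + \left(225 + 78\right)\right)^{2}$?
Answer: $28900$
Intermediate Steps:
$\left(-133 + \left(225 + 78\right)\right)^{2} = \left(-133 + 303\right)^{2} = 170^{2} = 28900$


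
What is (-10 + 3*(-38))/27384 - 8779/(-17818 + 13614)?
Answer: 29985355/14390292 ≈ 2.0837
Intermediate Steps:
(-10 + 3*(-38))/27384 - 8779/(-17818 + 13614) = (-10 - 114)*(1/27384) - 8779/(-4204) = -124*1/27384 - 8779*(-1/4204) = -31/6846 + 8779/4204 = 29985355/14390292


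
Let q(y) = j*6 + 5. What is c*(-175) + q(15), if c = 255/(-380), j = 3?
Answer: 10673/76 ≈ 140.43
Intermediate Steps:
c = -51/76 (c = 255*(-1/380) = -51/76 ≈ -0.67105)
q(y) = 23 (q(y) = 3*6 + 5 = 18 + 5 = 23)
c*(-175) + q(15) = -51/76*(-175) + 23 = 8925/76 + 23 = 10673/76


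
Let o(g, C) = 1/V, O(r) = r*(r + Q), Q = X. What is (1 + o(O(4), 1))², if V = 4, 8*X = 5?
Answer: 25/16 ≈ 1.5625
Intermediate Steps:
X = 5/8 (X = (⅛)*5 = 5/8 ≈ 0.62500)
Q = 5/8 ≈ 0.62500
O(r) = r*(5/8 + r) (O(r) = r*(r + 5/8) = r*(5/8 + r))
o(g, C) = ¼ (o(g, C) = 1/4 = ¼)
(1 + o(O(4), 1))² = (1 + ¼)² = (5/4)² = 25/16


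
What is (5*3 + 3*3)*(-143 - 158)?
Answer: -7224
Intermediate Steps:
(5*3 + 3*3)*(-143 - 158) = (15 + 9)*(-301) = 24*(-301) = -7224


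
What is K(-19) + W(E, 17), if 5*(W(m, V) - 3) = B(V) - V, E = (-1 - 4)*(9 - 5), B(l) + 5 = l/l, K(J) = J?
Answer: -101/5 ≈ -20.200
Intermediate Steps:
B(l) = -4 (B(l) = -5 + l/l = -5 + 1 = -4)
E = -20 (E = -5*4 = -20)
W(m, V) = 11/5 - V/5 (W(m, V) = 3 + (-4 - V)/5 = 3 + (-⅘ - V/5) = 11/5 - V/5)
K(-19) + W(E, 17) = -19 + (11/5 - ⅕*17) = -19 + (11/5 - 17/5) = -19 - 6/5 = -101/5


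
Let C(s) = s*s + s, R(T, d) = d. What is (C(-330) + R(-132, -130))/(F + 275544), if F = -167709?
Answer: 21688/21567 ≈ 1.0056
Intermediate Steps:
C(s) = s + s² (C(s) = s² + s = s + s²)
(C(-330) + R(-132, -130))/(F + 275544) = (-330*(1 - 330) - 130)/(-167709 + 275544) = (-330*(-329) - 130)/107835 = (108570 - 130)*(1/107835) = 108440*(1/107835) = 21688/21567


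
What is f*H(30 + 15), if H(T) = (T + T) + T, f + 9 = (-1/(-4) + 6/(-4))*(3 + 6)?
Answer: -10935/4 ≈ -2733.8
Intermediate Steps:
f = -81/4 (f = -9 + (-1/(-4) + 6/(-4))*(3 + 6) = -9 + (-1*(-¼) + 6*(-¼))*9 = -9 + (¼ - 3/2)*9 = -9 - 5/4*9 = -9 - 45/4 = -81/4 ≈ -20.250)
H(T) = 3*T (H(T) = 2*T + T = 3*T)
f*H(30 + 15) = -243*(30 + 15)/4 = -243*45/4 = -81/4*135 = -10935/4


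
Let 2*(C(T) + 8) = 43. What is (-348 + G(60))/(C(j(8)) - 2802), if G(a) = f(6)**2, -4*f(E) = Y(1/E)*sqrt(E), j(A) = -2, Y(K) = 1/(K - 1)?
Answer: 5791/46475 ≈ 0.12460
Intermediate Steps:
Y(K) = 1/(-1 + K)
f(E) = -sqrt(E)/(4*(-1 + 1/E))
C(T) = 27/2 (C(T) = -8 + (1/2)*43 = -8 + 43/2 = 27/2)
G(a) = 27/50 (G(a) = (6**(3/2)/(4*(-1 + 6)))**2 = ((1/4)*(6*sqrt(6))/5)**2 = ((1/4)*(6*sqrt(6))*(1/5))**2 = (3*sqrt(6)/10)**2 = 27/50)
(-348 + G(60))/(C(j(8)) - 2802) = (-348 + 27/50)/(27/2 - 2802) = -17373/(50*(-5577/2)) = -17373/50*(-2/5577) = 5791/46475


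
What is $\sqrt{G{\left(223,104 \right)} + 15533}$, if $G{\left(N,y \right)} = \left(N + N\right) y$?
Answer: $\sqrt{61917} \approx 248.83$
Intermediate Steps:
$G{\left(N,y \right)} = 2 N y$
$\sqrt{G{\left(223,104 \right)} + 15533} = \sqrt{2 \cdot 223 \cdot 104 + 15533} = \sqrt{46384 + 15533} = \sqrt{61917}$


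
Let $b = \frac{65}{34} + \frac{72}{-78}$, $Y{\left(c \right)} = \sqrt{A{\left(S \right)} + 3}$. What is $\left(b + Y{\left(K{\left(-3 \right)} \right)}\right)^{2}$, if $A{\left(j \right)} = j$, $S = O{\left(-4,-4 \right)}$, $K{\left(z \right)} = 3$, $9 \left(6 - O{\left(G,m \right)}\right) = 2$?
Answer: $\frac{17152477}{1758276} + \frac{437 \sqrt{79}}{663} \approx 15.614$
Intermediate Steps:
$O{\left(G,m \right)} = \frac{52}{9}$ ($O{\left(G,m \right)} = 6 - \frac{2}{9} = \frac{52}{9}$)
$S = \frac{52}{9} \approx 5.7778$
$Y{\left(c \right)} = \frac{\sqrt{79}}{3}$ ($Y{\left(c \right)} = \sqrt{\frac{52}{9} + 3} = \sqrt{\frac{79}{9}} = \frac{\sqrt{79}}{3}$)
$b = \frac{437}{442}$ ($b = 65 \cdot \frac{1}{34} + 72 \left(- \frac{1}{78}\right) = \frac{65}{34} - \frac{12}{13} = \frac{437}{442} \approx 0.98869$)
$\left(b + Y{\left(K{\left(-3 \right)} \right)}\right)^{2} = \left(\frac{437}{442} + \frac{\sqrt{79}}{3}\right)^{2}$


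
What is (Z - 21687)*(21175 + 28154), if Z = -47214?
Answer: -3398817429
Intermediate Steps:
(Z - 21687)*(21175 + 28154) = (-47214 - 21687)*(21175 + 28154) = -68901*49329 = -3398817429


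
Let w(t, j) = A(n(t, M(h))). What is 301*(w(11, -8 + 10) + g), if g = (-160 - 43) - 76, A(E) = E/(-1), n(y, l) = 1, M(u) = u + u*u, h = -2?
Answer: -84280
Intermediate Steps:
M(u) = u + u**2
A(E) = -E (A(E) = E*(-1) = -E)
g = -279 (g = -203 - 76 = -279)
w(t, j) = -1 (w(t, j) = -1*1 = -1)
301*(w(11, -8 + 10) + g) = 301*(-1 - 279) = 301*(-280) = -84280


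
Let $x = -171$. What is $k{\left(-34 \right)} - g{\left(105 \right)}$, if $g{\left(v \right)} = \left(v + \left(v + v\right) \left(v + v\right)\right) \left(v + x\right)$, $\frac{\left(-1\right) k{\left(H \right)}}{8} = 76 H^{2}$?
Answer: $2214682$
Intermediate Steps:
$k{\left(H \right)} = - 608 H^{2}$ ($k{\left(H \right)} = - 8 \cdot 76 H^{2} = - 608 H^{2}$)
$g{\left(v \right)} = \left(-171 + v\right) \left(v + 4 v^{2}\right)$ ($g{\left(v \right)} = \left(v + \left(v + v\right) \left(v + v\right)\right) \left(v - 171\right) = \left(v + 2 v 2 v\right) \left(-171 + v\right) = \left(v + 4 v^{2}\right) \left(-171 + v\right) = \left(-171 + v\right) \left(v + 4 v^{2}\right)$)
$k{\left(-34 \right)} - g{\left(105 \right)} = - 608 \left(-34\right)^{2} - 105 \left(-171 - 71715 + 4 \cdot 105^{2}\right) = \left(-608\right) 1156 - 105 \left(-171 - 71715 + 4 \cdot 11025\right) = -702848 - 105 \left(-171 - 71715 + 44100\right) = -702848 - 105 \left(-27786\right) = -702848 - -2917530 = -702848 + 2917530 = 2214682$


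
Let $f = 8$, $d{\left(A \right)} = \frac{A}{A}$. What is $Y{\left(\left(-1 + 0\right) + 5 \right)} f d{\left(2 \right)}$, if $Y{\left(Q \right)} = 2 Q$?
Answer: $64$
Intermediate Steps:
$d{\left(A \right)} = 1$
$Y{\left(\left(-1 + 0\right) + 5 \right)} f d{\left(2 \right)} = 2 \left(\left(-1 + 0\right) + 5\right) 8 \cdot 1 = 2 \left(-1 + 5\right) 8 \cdot 1 = 2 \cdot 4 \cdot 8 \cdot 1 = 8 \cdot 8 \cdot 1 = 64 \cdot 1 = 64$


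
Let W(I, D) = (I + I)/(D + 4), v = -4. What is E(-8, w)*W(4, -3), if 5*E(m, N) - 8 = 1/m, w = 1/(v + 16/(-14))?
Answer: 63/5 ≈ 12.600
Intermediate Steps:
w = -7/36 (w = 1/(-4 + 16/(-14)) = 1/(-4 + 16*(-1/14)) = 1/(-4 - 8/7) = 1/(-36/7) = -7/36 ≈ -0.19444)
W(I, D) = 2*I/(4 + D) (W(I, D) = (2*I)/(4 + D) = 2*I/(4 + D))
E(m, N) = 8/5 + 1/(5*m)
E(-8, w)*W(4, -3) = ((⅕)*(1 + 8*(-8))/(-8))*(2*4/(4 - 3)) = ((⅕)*(-⅛)*(1 - 64))*(2*4/1) = ((⅕)*(-⅛)*(-63))*(2*4*1) = (63/40)*8 = 63/5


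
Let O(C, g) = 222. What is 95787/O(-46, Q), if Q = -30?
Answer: 31929/74 ≈ 431.47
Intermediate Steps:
95787/O(-46, Q) = 95787/222 = 95787*(1/222) = 31929/74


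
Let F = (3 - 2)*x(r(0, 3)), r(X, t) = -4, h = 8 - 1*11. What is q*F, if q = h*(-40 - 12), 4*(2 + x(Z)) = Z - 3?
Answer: -585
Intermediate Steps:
h = -3 (h = 8 - 11 = -3)
x(Z) = -11/4 + Z/4 (x(Z) = -2 + (Z - 3)/4 = -2 + (-3 + Z)/4 = -2 + (-¾ + Z/4) = -11/4 + Z/4)
q = 156 (q = -3*(-40 - 12) = -3*(-52) = 156)
F = -15/4 (F = (3 - 2)*(-11/4 + (¼)*(-4)) = 1*(-11/4 - 1) = 1*(-15/4) = -15/4 ≈ -3.7500)
q*F = 156*(-15/4) = -585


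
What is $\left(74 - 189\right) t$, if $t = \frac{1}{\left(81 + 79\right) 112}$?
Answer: $- \frac{23}{3584} \approx -0.0064174$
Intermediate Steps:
$t = \frac{1}{17920}$ ($t = \frac{1}{160} \cdot \frac{1}{112} = \frac{1}{17920} \approx 5.5804 \cdot 10^{-5}$)
$\left(74 - 189\right) t = \left(74 - 189\right) \frac{1}{17920} = \left(-115\right) \frac{1}{17920} = - \frac{23}{3584}$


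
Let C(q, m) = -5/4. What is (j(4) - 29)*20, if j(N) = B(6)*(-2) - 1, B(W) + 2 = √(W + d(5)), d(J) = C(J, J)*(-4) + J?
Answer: -680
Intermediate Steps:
C(q, m) = -5/4 (C(q, m) = -5*¼ = -5/4)
d(J) = 5 + J (d(J) = -5/4*(-4) + J = 5 + J)
B(W) = -2 + √(10 + W) (B(W) = -2 + √(W + (5 + 5)) = -2 + √(W + 10) = -2 + √(10 + W))
j(N) = -5 (j(N) = (-2 + √(10 + 6))*(-2) - 1 = (-2 + √16)*(-2) - 1 = (-2 + 4)*(-2) - 1 = 2*(-2) - 1 = -4 - 1 = -5)
(j(4) - 29)*20 = (-5 - 29)*20 = -34*20 = -680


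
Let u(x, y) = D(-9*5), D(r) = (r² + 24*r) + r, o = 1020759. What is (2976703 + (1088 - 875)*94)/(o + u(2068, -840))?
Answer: 2996725/1021659 ≈ 2.9332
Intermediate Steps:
D(r) = r² + 25*r
u(x, y) = 900 (u(x, y) = (-9*5)*(25 - 9*5) = -45*(25 - 45) = -45*(-20) = 900)
(2976703 + (1088 - 875)*94)/(o + u(2068, -840)) = (2976703 + (1088 - 875)*94)/(1020759 + 900) = (2976703 + 213*94)/1021659 = (2976703 + 20022)*(1/1021659) = 2996725*(1/1021659) = 2996725/1021659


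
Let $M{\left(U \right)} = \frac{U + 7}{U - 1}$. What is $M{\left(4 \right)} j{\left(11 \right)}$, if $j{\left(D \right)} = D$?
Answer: $\frac{121}{3} \approx 40.333$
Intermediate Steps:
$M{\left(U \right)} = \frac{7 + U}{-1 + U}$
$M{\left(4 \right)} j{\left(11 \right)} = \frac{7 + 4}{-1 + 4} \cdot 11 = \frac{1}{3} \cdot 11 \cdot 11 = \frac{11}{3} \cdot 11 = \frac{121}{3}$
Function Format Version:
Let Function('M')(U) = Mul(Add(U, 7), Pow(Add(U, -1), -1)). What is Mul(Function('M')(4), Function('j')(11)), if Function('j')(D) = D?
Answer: Rational(121, 3) ≈ 40.333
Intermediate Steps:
Function('M')(U) = Mul(Pow(Add(-1, U), -1), Add(7, U)) (Function('M')(U) = Mul(Add(7, U), Pow(Add(-1, U), -1)) = Mul(Pow(Add(-1, U), -1), Add(7, U)))
Mul(Function('M')(4), Function('j')(11)) = Mul(Mul(Pow(Add(-1, 4), -1), Add(7, 4)), 11) = Mul(Mul(Pow(3, -1), 11), 11) = Mul(Mul(Rational(1, 3), 11), 11) = Mul(Rational(11, 3), 11) = Rational(121, 3)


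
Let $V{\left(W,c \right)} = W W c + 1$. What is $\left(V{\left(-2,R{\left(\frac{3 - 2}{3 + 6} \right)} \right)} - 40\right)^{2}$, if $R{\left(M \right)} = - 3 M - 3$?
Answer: $\frac{24649}{9} \approx 2738.8$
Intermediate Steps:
$R{\left(M \right)} = -3 - 3 M$
$V{\left(W,c \right)} = 1 + c W^{2}$ ($V{\left(W,c \right)} = W^{2} c + 1 = c W^{2} + 1 = 1 + c W^{2}$)
$\left(V{\left(-2,R{\left(\frac{3 - 2}{3 + 6} \right)} \right)} - 40\right)^{2} = \left(\left(1 + \left(-3 - 3 \frac{3 - 2}{3 + 6}\right) \left(-2\right)^{2}\right) - 40\right)^{2} = \left(\left(1 + \left(-3 - 3 \cdot 1 \cdot \frac{1}{9}\right) 4\right) - 40\right)^{2} = \left(\left(1 + \left(-3 - \frac{1}{3}\right) 4\right) - 40\right)^{2} = \left(\left(1 - \frac{40}{3}\right) - 40\right)^{2} = \left(- \frac{37}{3} - 40\right)^{2} = \left(- \frac{157}{3}\right)^{2} = \frac{24649}{9}$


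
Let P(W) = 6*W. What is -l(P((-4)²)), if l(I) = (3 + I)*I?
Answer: -9504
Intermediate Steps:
l(I) = I*(3 + I)
-l(P((-4)²)) = -6*(-4)²*(3 + 6*(-4)²) = -6*16*(3 + 6*16) = -96*(3 + 96) = -96*99 = -1*9504 = -9504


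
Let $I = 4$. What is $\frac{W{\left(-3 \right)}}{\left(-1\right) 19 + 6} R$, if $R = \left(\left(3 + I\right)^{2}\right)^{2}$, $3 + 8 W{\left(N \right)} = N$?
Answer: $\frac{7203}{52} \approx 138.52$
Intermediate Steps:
$W{\left(N \right)} = - \frac{3}{8} + \frac{N}{8}$
$R = 2401$ ($R = \left(\left(3 + 4\right)^{2}\right)^{2} = \left(7^{2}\right)^{2} = 49^{2} = 2401$)
$\frac{W{\left(-3 \right)}}{\left(-1\right) 19 + 6} R = \frac{- \frac{3}{8} + \frac{1}{8} \left(-3\right)}{\left(-1\right) 19 + 6} \cdot 2401 = \frac{- \frac{3}{8} - \frac{3}{8}}{-19 + 6} \cdot 2401 = \frac{1}{-13} \left(- \frac{3}{4}\right) 2401 = \left(- \frac{1}{13}\right) \left(- \frac{3}{4}\right) 2401 = \frac{3}{52} \cdot 2401 = \frac{7203}{52}$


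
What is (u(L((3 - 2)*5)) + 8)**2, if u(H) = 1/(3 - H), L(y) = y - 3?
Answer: 81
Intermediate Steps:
L(y) = -3 + y
(u(L((3 - 2)*5)) + 8)**2 = (-1/(-3 + (-3 + (3 - 2)*5)) + 8)**2 = (-1/(-3 + (-3 + 1*5)) + 8)**2 = (-1/(-3 + (-3 + 5)) + 8)**2 = (-1/(-3 + 2) + 8)**2 = (-1/(-1) + 8)**2 = (-1*(-1) + 8)**2 = (1 + 8)**2 = 9**2 = 81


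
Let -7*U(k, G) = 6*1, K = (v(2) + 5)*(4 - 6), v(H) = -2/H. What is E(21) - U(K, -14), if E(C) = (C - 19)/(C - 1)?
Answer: 67/70 ≈ 0.95714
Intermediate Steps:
K = -8 (K = (-2/2 + 5)*(4 - 6) = (-2*1/2 + 5)*(-2) = (-1 + 5)*(-2) = 4*(-2) = -8)
U(k, G) = -6/7
E(C) = (-19 + C)/(-1 + C)
E(21) - U(K, -14) = (-19 + 21)/(-1 + 21) - 1*(-6/7) = 2/20 + 6/7 = (1/20)*2 + 6/7 = 1/10 + 6/7 = 67/70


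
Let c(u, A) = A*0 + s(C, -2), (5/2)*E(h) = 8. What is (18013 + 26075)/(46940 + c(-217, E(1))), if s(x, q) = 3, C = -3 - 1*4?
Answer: 44088/46943 ≈ 0.93918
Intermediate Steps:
C = -7 (C = -3 - 4 = -7)
E(h) = 16/5 (E(h) = (2/5)*8 = 16/5)
c(u, A) = 3 (c(u, A) = A*0 + 3 = 0 + 3 = 3)
(18013 + 26075)/(46940 + c(-217, E(1))) = (18013 + 26075)/(46940 + 3) = 44088/46943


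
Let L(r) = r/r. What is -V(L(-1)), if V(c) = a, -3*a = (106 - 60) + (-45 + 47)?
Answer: 16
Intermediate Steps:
a = -16 (a = -((106 - 60) + (-45 + 47))/3 = -(46 + 2)/3 = -⅓*48 = -16)
L(r) = 1
V(c) = -16
-V(L(-1)) = -1*(-16) = 16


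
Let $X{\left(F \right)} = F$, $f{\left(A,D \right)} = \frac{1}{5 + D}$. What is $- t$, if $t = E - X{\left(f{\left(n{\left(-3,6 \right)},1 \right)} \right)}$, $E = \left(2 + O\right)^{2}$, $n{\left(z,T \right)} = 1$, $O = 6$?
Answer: $- \frac{383}{6} \approx -63.833$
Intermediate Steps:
$E = 64$ ($E = \left(2 + 6\right)^{2} = 8^{2} = 64$)
$t = \frac{383}{6}$ ($t = 64 - \frac{1}{5 + 1} = 64 - \frac{1}{6} = \frac{383}{6} \approx 63.833$)
$- t = \left(-1\right) \frac{383}{6} = - \frac{383}{6}$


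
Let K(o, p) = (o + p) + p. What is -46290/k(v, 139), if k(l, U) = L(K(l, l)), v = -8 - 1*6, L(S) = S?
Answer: 7715/7 ≈ 1102.1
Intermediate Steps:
K(o, p) = o + 2*p
v = -14 (v = -8 - 6 = -14)
k(l, U) = 3*l (k(l, U) = l + 2*l = 3*l)
-46290/k(v, 139) = -46290/(3*(-14)) = -46290/(-42) = -46290*(-1/42) = 7715/7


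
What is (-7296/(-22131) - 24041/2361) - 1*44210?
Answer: -256727155625/5805699 ≈ -44220.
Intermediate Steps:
(-7296/(-22131) - 24041/2361) - 1*44210 = (-7296*(-1/22131) - 24041*1/2361) - 44210 = (2432/7377 - 24041/2361) - 44210 = -57202835/5805699 - 44210 = -256727155625/5805699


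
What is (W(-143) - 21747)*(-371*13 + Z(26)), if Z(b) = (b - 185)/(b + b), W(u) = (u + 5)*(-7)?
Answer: 5215095855/52 ≈ 1.0029e+8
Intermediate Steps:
W(u) = -35 - 7*u (W(u) = (5 + u)*(-7) = -35 - 7*u)
Z(b) = (-185 + b)/(2*b) (Z(b) = (-185 + b)/((2*b)) = (-185 + b)*(1/(2*b)) = (-185 + b)/(2*b))
(W(-143) - 21747)*(-371*13 + Z(26)) = ((-35 - 7*(-143)) - 21747)*(-371*13 + (½)*(-185 + 26)/26) = ((-35 + 1001) - 21747)*(-4823 + (½)*(1/26)*(-159)) = (966 - 21747)*(-4823 - 159/52) = -20781*(-250955/52) = 5215095855/52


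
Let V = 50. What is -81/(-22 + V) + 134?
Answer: 3671/28 ≈ 131.11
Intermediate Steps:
-81/(-22 + V) + 134 = -81/(-22 + 50) + 134 = -81/28 + 134 = 3671/28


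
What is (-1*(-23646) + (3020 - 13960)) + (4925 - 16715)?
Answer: 916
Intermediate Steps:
(-1*(-23646) + (3020 - 13960)) + (4925 - 16715) = (23646 - 10940) - 11790 = 12706 - 11790 = 916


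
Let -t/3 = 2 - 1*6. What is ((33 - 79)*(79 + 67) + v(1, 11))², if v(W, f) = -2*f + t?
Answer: 45239076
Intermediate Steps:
t = 12 (t = -3*(2 - 1*6) = -3*(2 - 6) = -3*(-4) = 12)
v(W, f) = 12 - 2*f (v(W, f) = -2*f + 12 = 12 - 2*f)
((33 - 79)*(79 + 67) + v(1, 11))² = ((33 - 79)*(79 + 67) + (12 - 2*11))² = (-46*146 + (12 - 22))² = (-6716 - 10)² = (-6726)² = 45239076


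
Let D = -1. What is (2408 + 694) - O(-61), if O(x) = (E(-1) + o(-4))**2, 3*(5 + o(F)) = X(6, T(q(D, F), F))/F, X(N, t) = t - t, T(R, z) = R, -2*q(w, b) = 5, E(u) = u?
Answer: 3066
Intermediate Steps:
q(w, b) = -5/2 (q(w, b) = -1/2*5 = -5/2)
X(N, t) = 0
o(F) = -5 (o(F) = -5 + (0/F)/3 = -5 + (1/3)*0 = -5 + 0 = -5)
O(x) = 36 (O(x) = (-1 - 5)**2 = (-6)**2 = 36)
(2408 + 694) - O(-61) = (2408 + 694) - 1*36 = 3102 - 36 = 3066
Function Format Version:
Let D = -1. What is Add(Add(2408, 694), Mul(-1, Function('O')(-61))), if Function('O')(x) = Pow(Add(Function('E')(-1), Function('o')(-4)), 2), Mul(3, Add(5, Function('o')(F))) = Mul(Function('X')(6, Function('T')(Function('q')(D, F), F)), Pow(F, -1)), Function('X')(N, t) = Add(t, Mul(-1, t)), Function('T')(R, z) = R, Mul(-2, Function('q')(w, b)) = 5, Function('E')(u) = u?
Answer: 3066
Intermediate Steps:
Function('q')(w, b) = Rational(-5, 2) (Function('q')(w, b) = Mul(Rational(-1, 2), 5) = Rational(-5, 2))
Function('X')(N, t) = 0
Function('o')(F) = -5 (Function('o')(F) = Add(-5, Mul(Rational(1, 3), Mul(0, Pow(F, -1)))) = Add(-5, Mul(Rational(1, 3), 0)) = Add(-5, 0) = -5)
Function('O')(x) = 36 (Function('O')(x) = Pow(Add(-1, -5), 2) = Pow(-6, 2) = 36)
Add(Add(2408, 694), Mul(-1, Function('O')(-61))) = Add(Add(2408, 694), Mul(-1, 36)) = Add(3102, -36) = 3066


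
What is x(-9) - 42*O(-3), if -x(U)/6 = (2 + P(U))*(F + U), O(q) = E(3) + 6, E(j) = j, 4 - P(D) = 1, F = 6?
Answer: -288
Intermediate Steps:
P(D) = 3 (P(D) = 4 - 1*1 = 4 - 1 = 3)
O(q) = 9 (O(q) = 3 + 6 = 9)
x(U) = -180 - 30*U (x(U) = -6*(2 + 3)*(6 + U) = -30*(6 + U) = -6*(30 + 5*U) = -180 - 30*U)
x(-9) - 42*O(-3) = (-180 - 30*(-9)) - 42*9 = (-180 + 270) - 378 = 90 - 378 = -288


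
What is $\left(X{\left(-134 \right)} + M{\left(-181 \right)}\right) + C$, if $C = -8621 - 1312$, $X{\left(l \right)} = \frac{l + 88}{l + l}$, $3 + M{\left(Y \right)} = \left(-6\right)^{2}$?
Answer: $- \frac{1326577}{134} \approx -9899.8$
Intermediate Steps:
$M{\left(Y \right)} = 33$ ($M{\left(Y \right)} = -3 + \left(-6\right)^{2} = -3 + 36 = 33$)
$X{\left(l \right)} = \frac{88 + l}{2 l}$
$C = -9933$
$\left(X{\left(-134 \right)} + M{\left(-181 \right)}\right) + C = \left(\frac{88 - 134}{2 \left(-134\right)} + 33\right) - 9933 = \left(\frac{1}{2} \left(- \frac{1}{134}\right) \left(-46\right) + 33\right) - 9933 = \left(\frac{23}{134} + 33\right) - 9933 = \frac{4445}{134} - 9933 = - \frac{1326577}{134}$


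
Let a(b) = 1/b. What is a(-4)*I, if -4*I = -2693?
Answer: -2693/16 ≈ -168.31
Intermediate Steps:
I = 2693/4 (I = -¼*(-2693) = 2693/4 ≈ 673.25)
a(b) = 1/b
a(-4)*I = (2693/4)/(-4) = -¼*2693/4 = -2693/16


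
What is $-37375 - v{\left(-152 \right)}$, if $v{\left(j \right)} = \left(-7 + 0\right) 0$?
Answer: $-37375$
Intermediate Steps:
$v{\left(j \right)} = 0$ ($v{\left(j \right)} = \left(-7\right) 0 = 0$)
$-37375 - v{\left(-152 \right)} = -37375 - 0 = -37375 + 0 = -37375$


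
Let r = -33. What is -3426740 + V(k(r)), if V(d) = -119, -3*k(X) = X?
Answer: -3426859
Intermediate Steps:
k(X) = -X/3
-3426740 + V(k(r)) = -3426740 - 119 = -3426859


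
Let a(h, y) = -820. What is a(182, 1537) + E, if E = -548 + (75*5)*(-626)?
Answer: -236118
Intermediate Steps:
E = -235298 (E = -548 + 375*(-626) = -548 - 234750 = -235298)
a(182, 1537) + E = -820 - 235298 = -236118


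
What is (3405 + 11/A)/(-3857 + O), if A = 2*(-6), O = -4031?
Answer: -40849/94656 ≈ -0.43155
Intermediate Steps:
A = -12
(3405 + 11/A)/(-3857 + O) = (3405 + 11/(-12))/(-3857 - 4031) = (3405 + 11*(-1/12))/(-7888) = (3405 - 11/12)*(-1/7888) = (40849/12)*(-1/7888) = -40849/94656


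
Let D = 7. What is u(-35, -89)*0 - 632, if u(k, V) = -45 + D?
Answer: -632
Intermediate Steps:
u(k, V) = -38 (u(k, V) = -45 + 7 = -38)
u(-35, -89)*0 - 632 = -38*0 - 632 = 0 - 632 = -632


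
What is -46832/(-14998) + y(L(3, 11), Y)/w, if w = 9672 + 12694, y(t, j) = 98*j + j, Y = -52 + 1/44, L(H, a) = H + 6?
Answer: 1940537107/670890536 ≈ 2.8925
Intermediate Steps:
L(H, a) = 6 + H
Y = -2287/44 (Y = -52 + 1/44 = -2287/44 ≈ -51.977)
y(t, j) = 99*j
w = 22366
-46832/(-14998) + y(L(3, 11), Y)/w = -46832/(-14998) + (99*(-2287/44))/22366 = -46832*(-1/14998) - 20583/4*1/22366 = 23416/7499 - 20583/89464 = 1940537107/670890536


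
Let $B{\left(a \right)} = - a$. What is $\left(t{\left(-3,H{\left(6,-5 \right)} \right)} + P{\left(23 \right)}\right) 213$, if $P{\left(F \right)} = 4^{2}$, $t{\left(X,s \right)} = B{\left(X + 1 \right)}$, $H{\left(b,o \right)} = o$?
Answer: $3834$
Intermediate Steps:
$t{\left(X,s \right)} = -1 - X$ ($t{\left(X,s \right)} = - (X + 1) = - (1 + X) = -1 - X$)
$P{\left(F \right)} = 16$
$\left(t{\left(-3,H{\left(6,-5 \right)} \right)} + P{\left(23 \right)}\right) 213 = \left(\left(-1 - -3\right) + 16\right) 213 = \left(\left(-1 + 3\right) + 16\right) 213 = \left(2 + 16\right) 213 = 18 \cdot 213 = 3834$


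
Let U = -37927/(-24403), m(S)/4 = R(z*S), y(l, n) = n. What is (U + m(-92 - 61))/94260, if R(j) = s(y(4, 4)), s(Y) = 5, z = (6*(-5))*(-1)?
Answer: 7623/33336620 ≈ 0.00022867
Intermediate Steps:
z = 30 (z = -30*(-1) = 30)
R(j) = 5
m(S) = 20 (m(S) = 4*5 = 20)
U = 1649/1061 (U = -37927*(-1/24403) = 1649/1061 ≈ 1.5542)
(U + m(-92 - 61))/94260 = (1649/1061 + 20)/94260 = (22869/1061)*(1/94260) = 7623/33336620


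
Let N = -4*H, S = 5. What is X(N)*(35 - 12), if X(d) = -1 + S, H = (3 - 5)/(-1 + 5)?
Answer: 92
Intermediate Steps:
H = -½ (H = -2/4 = -2*¼ = -½ ≈ -0.50000)
N = 2 (N = -4*(-½) = 2)
X(d) = 4 (X(d) = -1 + 5 = 4)
X(N)*(35 - 12) = 4*(35 - 12) = 4*23 = 92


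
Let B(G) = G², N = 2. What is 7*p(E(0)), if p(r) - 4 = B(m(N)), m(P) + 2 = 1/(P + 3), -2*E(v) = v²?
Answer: 1267/25 ≈ 50.680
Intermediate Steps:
E(v) = -v²/2
m(P) = -2 + 1/(3 + P) (m(P) = -2 + 1/(P + 3) = -2 + 1/(3 + P))
p(r) = 181/25 (p(r) = 4 + ((-5 - 2*2)/(3 + 2))² = 4 + ((-5 - 4)/5)² = 4 + ((⅕)*(-9))² = 4 + (-9/5)² = 4 + 81/25 = 181/25)
7*p(E(0)) = 7*(181/25) = 1267/25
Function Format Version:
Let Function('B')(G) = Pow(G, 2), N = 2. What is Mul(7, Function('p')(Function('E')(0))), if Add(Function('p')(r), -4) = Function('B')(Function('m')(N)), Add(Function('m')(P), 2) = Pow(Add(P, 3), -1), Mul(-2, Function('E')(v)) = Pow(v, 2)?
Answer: Rational(1267, 25) ≈ 50.680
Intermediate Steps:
Function('E')(v) = Mul(Rational(-1, 2), Pow(v, 2))
Function('m')(P) = Add(-2, Pow(Add(3, P), -1)) (Function('m')(P) = Add(-2, Pow(Add(P, 3), -1)) = Add(-2, Pow(Add(3, P), -1)))
Function('p')(r) = Rational(181, 25) (Function('p')(r) = Add(4, Pow(Mul(Pow(Add(3, 2), -1), Add(-5, Mul(-2, 2))), 2)) = Add(4, Pow(Mul(Pow(5, -1), Add(-5, -4)), 2)) = Add(4, Pow(Mul(Rational(1, 5), -9), 2)) = Add(4, Pow(Rational(-9, 5), 2)) = Add(4, Rational(81, 25)) = Rational(181, 25))
Mul(7, Function('p')(Function('E')(0))) = Mul(7, Rational(181, 25)) = Rational(1267, 25)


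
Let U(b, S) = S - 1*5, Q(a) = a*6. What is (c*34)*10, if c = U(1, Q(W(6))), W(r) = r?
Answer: 10540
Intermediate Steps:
Q(a) = 6*a
U(b, S) = -5 + S (U(b, S) = S - 5 = -5 + S)
c = 31 (c = -5 + 6*6 = -5 + 36 = 31)
(c*34)*10 = (31*34)*10 = 1054*10 = 10540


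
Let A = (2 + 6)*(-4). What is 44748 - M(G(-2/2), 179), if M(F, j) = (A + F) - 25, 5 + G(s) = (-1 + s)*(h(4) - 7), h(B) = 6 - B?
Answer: 44800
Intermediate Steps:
A = -32 (A = 8*(-4) = -32)
G(s) = -5*s (G(s) = -5 + (-1 + s)*((6 - 1*4) - 7) = -5 + (-1 + s)*((6 - 4) - 7) = -5 + (-1 + s)*(2 - 7) = -5 + (-1 + s)*(-5) = -5 + (5 - 5*s) = -5*s)
M(F, j) = -57 + F (M(F, j) = (-32 + F) - 25 = -57 + F)
44748 - M(G(-2/2), 179) = 44748 - (-57 - (-10)/2) = 44748 - (-57 - 5*(-1)) = 44748 - (-57 + 5) = 44748 - 1*(-52) = 44748 + 52 = 44800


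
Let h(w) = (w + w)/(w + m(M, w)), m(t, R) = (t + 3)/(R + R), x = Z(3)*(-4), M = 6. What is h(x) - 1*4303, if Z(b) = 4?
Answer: -2240839/521 ≈ -4301.0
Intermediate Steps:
x = -16 (x = 4*(-4) = -16)
m(t, R) = (3 + t)/(2*R) (m(t, R) = (3 + t)/((2*R)) = (3 + t)*(1/(2*R)) = (3 + t)/(2*R))
h(w) = 2*w/(w + 9/(2*w)) (h(w) = (w + w)/(w + (3 + 6)/(2*w)) = (2*w)/(w + (1/2)*9/w) = (2*w)/(w + 9/(2*w)) = 2*w/(w + 9/(2*w)))
h(x) - 1*4303 = 4*(-16)**2/(9 + 2*(-16)**2) - 1*4303 = 4*256/(9 + 2*256) - 4303 = 4*256/(9 + 512) - 4303 = 4*256/521 - 4303 = 4*256*(1/521) - 4303 = 1024/521 - 4303 = -2240839/521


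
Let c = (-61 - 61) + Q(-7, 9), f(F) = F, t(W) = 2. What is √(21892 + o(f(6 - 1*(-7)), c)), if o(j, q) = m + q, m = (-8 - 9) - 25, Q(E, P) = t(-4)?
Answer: √21730 ≈ 147.41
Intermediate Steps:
Q(E, P) = 2
m = -42 (m = -17 - 25 = -42)
c = -120 (c = (-61 - 61) + 2 = -122 + 2 = -120)
o(j, q) = -42 + q
√(21892 + o(f(6 - 1*(-7)), c)) = √(21892 + (-42 - 120)) = √(21892 - 162) = √21730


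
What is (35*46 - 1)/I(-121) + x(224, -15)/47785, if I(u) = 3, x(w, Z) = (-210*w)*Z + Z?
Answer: 15800564/28671 ≈ 551.10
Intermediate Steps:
x(w, Z) = Z - 210*Z*w (x(w, Z) = -210*Z*w + Z = Z - 210*Z*w)
(35*46 - 1)/I(-121) + x(224, -15)/47785 = (35*46 - 1)/3 - 15*(1 - 210*224)/47785 = (1610 - 1)*(⅓) - 15*(1 - 47040)*(1/47785) = 1609*(⅓) - 15*(-47039)*(1/47785) = 1609/3 + 705585*(1/47785) = 1609/3 + 141117/9557 = 15800564/28671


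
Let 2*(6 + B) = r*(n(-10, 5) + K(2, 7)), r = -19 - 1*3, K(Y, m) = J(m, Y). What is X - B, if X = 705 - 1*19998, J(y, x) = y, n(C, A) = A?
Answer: -19155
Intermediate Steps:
K(Y, m) = m
r = -22 (r = -19 - 3 = -22)
X = -19293 (X = 705 - 19998 = -19293)
B = -138 (B = -6 + (-22*(5 + 7))/2 = -6 + (-22*12)/2 = -6 + (½)*(-264) = -6 - 132 = -138)
X - B = -19293 - 1*(-138) = -19293 + 138 = -19155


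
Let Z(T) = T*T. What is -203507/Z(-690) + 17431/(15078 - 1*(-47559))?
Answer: -1482722953/9940491900 ≈ -0.14916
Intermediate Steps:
Z(T) = T**2
-203507/Z(-690) + 17431/(15078 - 1*(-47559)) = -203507/((-690)**2) + 17431/(15078 - 1*(-47559)) = -203507/476100 + 17431/(15078 + 47559) = -203507*1/476100 + 17431/62637 = -203507/476100 + 17431*(1/62637) = -203507/476100 + 17431/62637 = -1482722953/9940491900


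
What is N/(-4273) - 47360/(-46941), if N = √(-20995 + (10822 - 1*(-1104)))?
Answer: 47360/46941 - I*√9069/4273 ≈ 1.0089 - 0.022287*I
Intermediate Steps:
N = I*√9069 (N = √(-20995 + (10822 + 1104)) = √(-20995 + 11926) = √(-9069) = I*√9069 ≈ 95.231*I)
N/(-4273) - 47360/(-46941) = (I*√9069)/(-4273) - 47360/(-46941) = (I*√9069)*(-1/4273) - 47360*(-1/46941) = -I*√9069/4273 + 47360/46941 = 47360/46941 - I*√9069/4273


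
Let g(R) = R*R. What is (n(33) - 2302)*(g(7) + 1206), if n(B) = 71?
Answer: -2799905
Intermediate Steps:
g(R) = R**2
(n(33) - 2302)*(g(7) + 1206) = (71 - 2302)*(7**2 + 1206) = -2231*(49 + 1206) = -2231*1255 = -2799905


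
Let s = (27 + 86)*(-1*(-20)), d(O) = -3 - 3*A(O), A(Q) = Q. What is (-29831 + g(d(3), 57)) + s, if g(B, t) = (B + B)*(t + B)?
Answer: -28651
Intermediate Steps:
d(O) = -3 - 3*O
g(B, t) = 2*B*(B + t) (g(B, t) = (2*B)*(B + t) = 2*B*(B + t))
s = 2260 (s = 113*20 = 2260)
(-29831 + g(d(3), 57)) + s = (-29831 + 2*(-3 - 3*3)*((-3 - 3*3) + 57)) + 2260 = (-29831 + 2*(-3 - 9)*((-3 - 9) + 57)) + 2260 = (-29831 + 2*(-12)*(-12 + 57)) + 2260 = (-29831 + 2*(-12)*45) + 2260 = (-29831 - 1080) + 2260 = -30911 + 2260 = -28651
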